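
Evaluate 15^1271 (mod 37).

19

Successive squares of 15 mod 37: 15^1≡15, 15^2≡3, 15^4≡9, 15^8≡7, 15^16≡12, 15^32≡33, 15^64≡16, 15^128≡34, 15^256≡9, 15^512≡7, 15^1024≡12.
Since 1271 = 1 + 2 + 4 + 16 + 32 + 64 + 128 + 1024 in binary, 15^1271 ≡ 15·3·9·12·33·16·34·12 ≡ 19 (mod 37).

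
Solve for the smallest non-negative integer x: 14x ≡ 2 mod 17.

5

The inverse of 14 mod 17 is 11 (since 14·11 = 154 ≡ 1).
Multiplying both sides by 11: x ≡ 11·2 = 22 ≡ 5 (mod 17).
Check: 14·5 = 70 = 4·17 + 2.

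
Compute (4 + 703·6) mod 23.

13

703·6 = 4218.
4218 mod 23 = 9 (since 183·23 = 4209).
(4 + 9) mod 23 = 13.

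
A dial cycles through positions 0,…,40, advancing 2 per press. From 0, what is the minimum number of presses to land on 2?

2⁻¹ ≡ 21 (mod 41) because 2·21 = 42 = 1·41 + 1.
So x ≡ 21·2 = 42 ≡ 1 (mod 41).

1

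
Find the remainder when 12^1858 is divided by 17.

By repeated squaring mod 17: 12^1≡12, 12^2≡8, 12^4≡13, 12^8≡16, 12^16≡1, 12^32≡1, 12^64≡1, 12^128≡1, 12^256≡1, 12^512≡1, 12^1024≡1.
Since 1858 = 2 + 64 + 256 + 512 + 1024 in binary, 12^1858 ≡ 8·1·1·1·1 ≡ 8 (mod 17).

8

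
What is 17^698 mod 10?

Powers of 7 mod 10 repeat with period 4: 7, 9, 3, 1.
698 mod 4 = 2, so the last digit matches 7^2 = 9.

9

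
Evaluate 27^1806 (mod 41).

Square-and-reduce mod 41: 27^1≡27, 27^2≡32, 27^4≡40, 27^8≡1, 27^16≡1, 27^32≡1, 27^64≡1, 27^128≡1, 27^256≡1, 27^512≡1, 27^1024≡1.
Since 1806 = 2 + 4 + 8 + 256 + 512 + 1024 in binary, 27^1806 ≡ 32·40·1·1·1·1 ≡ 9 (mod 41).

9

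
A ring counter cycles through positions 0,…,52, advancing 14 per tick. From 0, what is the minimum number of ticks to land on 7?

27

14⁻¹ ≡ 19 (mod 53) because 14·19 = 266 = 5·53 + 1.
So x ≡ 19·7 = 133 ≡ 27 (mod 53).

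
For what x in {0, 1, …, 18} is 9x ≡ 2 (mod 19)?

9⁻¹ ≡ 17 (mod 19) because 9·17 = 153 = 8·19 + 1.
Multiplying both sides by 17: x ≡ 17·2 = 34 ≡ 15 (mod 19).

15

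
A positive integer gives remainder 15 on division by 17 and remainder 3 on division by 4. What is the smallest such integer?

15

Since 4·13 ≡ 1 (mod 17), take x = 3 + 4·((15−3)·13 mod 17) = 3 + 4·3 = 15.
Check: 15 mod 17 = 15, 15 mod 4 = 3.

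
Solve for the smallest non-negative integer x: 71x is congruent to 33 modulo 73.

71⁻¹ ≡ 36 (mod 73) because 71·36 = 2556 = 35·73 + 1.
So x ≡ 36·33 = 1188 ≡ 20 (mod 73).

20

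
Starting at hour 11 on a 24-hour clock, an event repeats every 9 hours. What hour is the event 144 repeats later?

144·9 = 1296.
Dividing 1296 by 24 gives quotient 54 and remainder 0.
(11 + 0) mod 24 = 11.

11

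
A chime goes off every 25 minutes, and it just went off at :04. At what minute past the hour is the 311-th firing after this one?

311·25 = 7775.
7775 − 129·60 = 35, so 7775 ≡ 35 (mod 60).
(4 + 35) mod 60 = 39.

39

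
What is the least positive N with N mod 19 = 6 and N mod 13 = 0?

234

x ≡ 0 (mod 13) gives x ∈ {0, 13, 26, 39, 52, 65, 78, 91, …}.
The first of these with x mod 19 = 6 is 234.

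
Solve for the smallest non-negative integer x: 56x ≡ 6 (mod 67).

56⁻¹ ≡ 6 (mod 67) because 56·6 = 336 = 5·67 + 1.
Multiplying both sides by 6: x ≡ 6·6 = 36 ≡ 36 (mod 67).
Check: 56·36 = 2016 = 30·67 + 6.

36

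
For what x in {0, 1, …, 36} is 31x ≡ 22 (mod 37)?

21

The inverse of 31 mod 37 is 6 (since 31·6 = 186 ≡ 1).
So x ≡ 6·22 = 132 ≡ 21 (mod 37).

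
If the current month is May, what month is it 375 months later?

375 mod 12 = 3 (since 31·12 = 372).
May + 3 months → August.

August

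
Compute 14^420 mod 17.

13

By repeated squaring mod 17: 14^1≡14, 14^2≡9, 14^4≡13, 14^8≡16, 14^16≡1, 14^32≡1, 14^64≡1, 14^128≡1, 14^256≡1.
420 = 4 + 32 + 128 + 256, so 14^420 ≡ 13·1·1·1 ≡ 13 (mod 17).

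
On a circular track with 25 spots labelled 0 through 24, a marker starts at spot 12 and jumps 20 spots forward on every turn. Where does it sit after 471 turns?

471·20 = 9420.
9420 mod 25 = 20 (since 376·25 = 9400).
(12 + 20) mod 25 = 7.

7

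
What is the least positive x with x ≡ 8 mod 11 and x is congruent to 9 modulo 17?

162

x ≡ 8 (mod 11) gives x ∈ {8, 19, 30, 41, 52, 63, 74, 85, …}.
The first of these with x mod 17 = 9 is 162.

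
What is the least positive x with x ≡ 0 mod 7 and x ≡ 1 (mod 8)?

49

Since 8·1 ≡ 1 (mod 7), take x = 1 + 8·((0−1)·1 mod 7) = 1 + 8·6 = 49.
Check: 49 mod 7 = 0, 49 mod 8 = 1.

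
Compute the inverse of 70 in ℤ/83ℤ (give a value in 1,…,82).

83 = 1·70 + 13
70 = 5·13 + 5
13 = 2·5 + 3
5 = 1·3 + 2
3 = 1·2 + 1
2 = 2·1 + 0
Back-substituting gives 70·51 ≡ 1 (mod 83).

51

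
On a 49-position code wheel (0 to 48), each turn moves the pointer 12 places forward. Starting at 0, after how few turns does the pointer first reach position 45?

16

12⁻¹ ≡ 45 (mod 49) because 12·45 = 540 = 11·49 + 1.
Multiplying both sides by 45: x ≡ 45·45 = 2025 ≡ 16 (mod 49).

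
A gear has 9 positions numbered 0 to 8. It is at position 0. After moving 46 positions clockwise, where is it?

1

46 − 5·9 = 1, so 46 ≡ 1 (mod 9).
(0 + 1) mod 9 = 1.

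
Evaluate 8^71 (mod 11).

8

Successive squares of 8 mod 11: 8^1≡8, 8^2≡9, 8^4≡4, 8^8≡5, 8^16≡3, 8^32≡9, 8^64≡4.
Since 71 = 1 + 2 + 4 + 64 in binary, 8^71 ≡ 8·9·4·4 ≡ 8 (mod 11).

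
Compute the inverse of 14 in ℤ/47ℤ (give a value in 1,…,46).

47 = 3·14 + 5
14 = 2·5 + 4
5 = 1·4 + 1
4 = 4·1 + 0
Back-substituting gives 14·37 ≡ 1 (mod 47).

37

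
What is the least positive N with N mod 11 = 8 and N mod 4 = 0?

8

Since 4·3 ≡ 1 (mod 11), take x = 0 + 4·((8−0)·3 mod 11) = 0 + 4·2 = 8.
Check: 8 mod 11 = 8, 8 mod 4 = 0.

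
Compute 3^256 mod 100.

Square-and-reduce mod 100: 3^1≡3, 3^2≡9, 3^4≡81, 3^8≡61, 3^16≡21, 3^32≡41, 3^64≡81, 3^128≡61, 3^256≡21.
Since 256 = 256 in binary, 3^256 ≡ 21 ≡ 21 (mod 100).

21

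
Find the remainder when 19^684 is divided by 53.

By repeated squaring mod 53: 19^1≡19, 19^2≡43, 19^4≡47, 19^8≡36, 19^16≡24, 19^32≡46, 19^64≡49, 19^128≡16, 19^256≡44, 19^512≡28.
684 = 4 + 8 + 32 + 128 + 512, so 19^684 ≡ 47·36·46·16·28 ≡ 36 (mod 53).

36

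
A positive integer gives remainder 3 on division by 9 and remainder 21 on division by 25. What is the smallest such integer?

21

Since 25·4 ≡ 1 (mod 9), take x = 21 + 25·((3−21)·4 mod 9) = 21 + 25·0 = 21.
Check: 21 mod 9 = 3, 21 mod 25 = 21.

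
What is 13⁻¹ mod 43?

13·10 = 130 = 3·43 + 1, so 13⁻¹ ≡ 10 (mod 43).

10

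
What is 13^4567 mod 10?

The units digit of 13^n cycles with period 4: 3, 9, 7, 1, …
4567 mod 4 = 3, so the last digit matches 3^3 = 7.

7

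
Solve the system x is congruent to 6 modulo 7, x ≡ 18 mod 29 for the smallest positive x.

76

Since 29·1 ≡ 1 (mod 7), take x = 18 + 29·((6−18)·1 mod 7) = 18 + 29·2 = 76.
Check: 76 mod 7 = 6, 76 mod 29 = 18.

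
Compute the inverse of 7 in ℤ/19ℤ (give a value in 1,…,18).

7·11 = 77 = 4·19 + 1, so 7⁻¹ ≡ 11 (mod 19).

11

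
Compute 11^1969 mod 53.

By repeated squaring mod 53: 11^1≡11, 11^2≡15, 11^4≡13, 11^8≡10, 11^16≡47, 11^32≡36, 11^64≡24, 11^128≡46, 11^256≡49, 11^512≡16, 11^1024≡44.
Since 1969 = 1 + 16 + 32 + 128 + 256 + 512 + 1024 in binary, 11^1969 ≡ 11·47·36·46·49·16·44 ≡ 17 (mod 53).

17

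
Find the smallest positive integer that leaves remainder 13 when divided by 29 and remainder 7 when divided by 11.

Since 11·8 ≡ 1 (mod 29), take x = 7 + 11·((13−7)·8 mod 29) = 7 + 11·19 = 216.
Check: 216 mod 29 = 13, 216 mod 11 = 7.

216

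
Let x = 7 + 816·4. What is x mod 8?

816·4 = 3264.
Dividing 3264 by 8 gives quotient 408 and remainder 0.
(7 + 0) mod 8 = 7.

7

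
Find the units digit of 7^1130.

9

Last digits of 7^n: 7, 9, 3, 1 (period 4).
1130 leaves remainder 2 on division by 4, so 7^1130 ends in 9.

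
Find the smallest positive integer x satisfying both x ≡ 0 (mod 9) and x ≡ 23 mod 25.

198

x ≡ 0 (mod 9) gives x ∈ {0, 9, 18, 27, 36, 45, 54, 63, …}.
The first of these with x mod 25 = 23 is 198.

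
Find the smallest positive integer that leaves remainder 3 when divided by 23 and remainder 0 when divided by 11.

x ≡ 0 (mod 11) gives x ∈ {0, 11, 22, 33, 44, 55, 66, 77, …}.
The first of these with x mod 23 = 3 is 187.

187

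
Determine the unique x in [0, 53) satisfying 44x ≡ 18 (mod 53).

51

The inverse of 44 mod 53 is 47 (since 44·47 = 2068 ≡ 1).
So x ≡ 47·18 = 846 ≡ 51 (mod 53).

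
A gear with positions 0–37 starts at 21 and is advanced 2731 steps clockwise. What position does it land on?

Dividing 2731 by 38 gives quotient 71 and remainder 33.
(21 + 33) mod 38 = 16.

16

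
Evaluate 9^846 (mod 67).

15

By repeated squaring mod 67: 9^1≡9, 9^2≡14, 9^4≡62, 9^8≡25, 9^16≡22, 9^32≡15, 9^64≡24, 9^128≡40, 9^256≡59, 9^512≡64.
846 = 2 + 4 + 8 + 64 + 256 + 512, so 9^846 ≡ 14·62·25·24·59·64 ≡ 15 (mod 67).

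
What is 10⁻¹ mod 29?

3

10·3 = 30 = 1·29 + 1, so 10⁻¹ ≡ 3 (mod 29).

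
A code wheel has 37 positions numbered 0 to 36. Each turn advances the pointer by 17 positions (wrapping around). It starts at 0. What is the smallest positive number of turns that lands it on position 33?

15

The inverse of 17 mod 37 is 24 (since 17·24 = 408 ≡ 1).
Multiplying both sides by 24: x ≡ 24·33 = 792 ≡ 15 (mod 37).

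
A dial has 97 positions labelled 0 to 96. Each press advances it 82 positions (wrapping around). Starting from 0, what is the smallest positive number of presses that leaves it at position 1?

84

82·84 = 6888 = 71·97 + 1, so 82⁻¹ ≡ 84 (mod 97).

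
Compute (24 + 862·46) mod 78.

862·46 = 39652.
39652 − 508·78 = 28, so 39652 ≡ 28 (mod 78).
(24 + 28) mod 78 = 52.

52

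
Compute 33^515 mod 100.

57

Successive squares of 33 mod 100: 33^1≡33, 33^2≡89, 33^4≡21, 33^8≡41, 33^16≡81, 33^32≡61, 33^64≡21, 33^128≡41, 33^256≡81, 33^512≡61.
515 = 1 + 2 + 512, so 33^515 ≡ 33·89·61 ≡ 57 (mod 100).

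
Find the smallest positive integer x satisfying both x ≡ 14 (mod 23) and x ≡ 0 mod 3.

60

Since 3·8 ≡ 1 (mod 23), take x = 0 + 3·((14−0)·8 mod 23) = 0 + 3·20 = 60.
Check: 60 mod 23 = 14, 60 mod 3 = 0.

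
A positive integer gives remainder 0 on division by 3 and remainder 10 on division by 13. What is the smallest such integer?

36

x ≡ 0 (mod 3) gives x ∈ {0, 3, 6, 9, 12, 15, 18, 21, …}.
The first of these with x mod 13 = 10 is 36.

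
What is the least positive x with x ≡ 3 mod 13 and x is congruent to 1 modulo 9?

Since 9·3 ≡ 1 (mod 13), take x = 1 + 9·((3−1)·3 mod 13) = 1 + 9·6 = 55.
Check: 55 mod 13 = 3, 55 mod 9 = 1.

55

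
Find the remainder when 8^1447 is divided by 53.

26

Successive squares of 8 mod 53: 8^1≡8, 8^2≡11, 8^4≡15, 8^8≡13, 8^16≡10, 8^32≡47, 8^64≡36, 8^128≡24, 8^256≡46, 8^512≡49, 8^1024≡16.
Since 1447 = 1 + 2 + 4 + 32 + 128 + 256 + 1024 in binary, 8^1447 ≡ 8·11·15·47·24·46·16 ≡ 26 (mod 53).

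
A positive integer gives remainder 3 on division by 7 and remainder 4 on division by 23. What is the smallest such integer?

Since 23·4 ≡ 1 (mod 7), take x = 4 + 23·((3−4)·4 mod 7) = 4 + 23·3 = 73.
Check: 73 mod 7 = 3, 73 mod 23 = 4.

73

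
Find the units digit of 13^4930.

Powers of 3 mod 10 repeat with period 4: 3, 9, 7, 1.
4930 leaves remainder 2 on division by 4, so 13^4930 ends in 9.

9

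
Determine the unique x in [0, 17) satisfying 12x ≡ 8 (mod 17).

12

The inverse of 12 mod 17 is 10 (since 12·10 = 120 ≡ 1).
Multiplying both sides by 10: x ≡ 10·8 = 80 ≡ 12 (mod 17).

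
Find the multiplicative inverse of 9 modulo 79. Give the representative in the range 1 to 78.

44

79 = 8·9 + 7
9 = 1·7 + 2
7 = 3·2 + 1
2 = 2·1 + 0
Back-substituting gives 9·44 ≡ 1 (mod 79).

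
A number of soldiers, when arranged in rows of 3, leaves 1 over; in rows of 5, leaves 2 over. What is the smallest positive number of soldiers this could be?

x ≡ 1 (mod 3) gives x ∈ {1, 4, 7}.
The first of these with x mod 5 = 2 is 7.

7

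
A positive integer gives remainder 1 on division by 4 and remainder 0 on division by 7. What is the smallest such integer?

Since 7·3 ≡ 1 (mod 4), take x = 0 + 7·((1−0)·3 mod 4) = 0 + 7·3 = 21.
Check: 21 mod 4 = 1, 21 mod 7 = 0.

21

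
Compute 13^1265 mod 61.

Square-and-reduce mod 61: 13^1≡13, 13^2≡47, 13^4≡13, 13^8≡47, 13^16≡13, 13^32≡47, 13^64≡13, 13^128≡47, 13^256≡13, 13^512≡47, 13^1024≡13.
Since 1265 = 1 + 16 + 32 + 64 + 128 + 1024 in binary, 13^1265 ≡ 13·13·47·13·47·13 ≡ 47 (mod 61).

47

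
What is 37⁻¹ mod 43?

43 = 1·37 + 6
37 = 6·6 + 1
6 = 6·1 + 0
Back-substituting gives 37·7 ≡ 1 (mod 43).

7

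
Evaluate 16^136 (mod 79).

20

By repeated squaring mod 79: 16^1≡16, 16^2≡19, 16^4≡45, 16^8≡50, 16^16≡51, 16^32≡73, 16^64≡36, 16^128≡32.
Since 136 = 8 + 128 in binary, 16^136 ≡ 50·32 ≡ 20 (mod 79).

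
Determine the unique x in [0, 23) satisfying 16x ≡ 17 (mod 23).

14

16⁻¹ ≡ 13 (mod 23) because 16·13 = 208 = 9·23 + 1.
So x ≡ 13·17 = 221 ≡ 14 (mod 23).
Check: 16·14 = 224 = 9·23 + 17.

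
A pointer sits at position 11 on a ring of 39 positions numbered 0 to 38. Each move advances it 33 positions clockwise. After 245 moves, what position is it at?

23

245·33 = 8085.
8085 − 207·39 = 12, so 8085 ≡ 12 (mod 39).
(11 + 12) mod 39 = 23.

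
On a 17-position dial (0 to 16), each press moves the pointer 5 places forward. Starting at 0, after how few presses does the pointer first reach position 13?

5⁻¹ ≡ 7 (mod 17) because 5·7 = 35 = 2·17 + 1.
Multiplying both sides by 7: x ≡ 7·13 = 91 ≡ 6 (mod 17).

6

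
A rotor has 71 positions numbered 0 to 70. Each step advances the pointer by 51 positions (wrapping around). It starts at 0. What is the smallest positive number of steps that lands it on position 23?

45

The inverse of 51 mod 71 is 39 (since 51·39 = 1989 ≡ 1).
Multiplying both sides by 39: x ≡ 39·23 = 897 ≡ 45 (mod 71).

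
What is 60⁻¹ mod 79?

54

79 = 1·60 + 19
60 = 3·19 + 3
19 = 6·3 + 1
3 = 3·1 + 0
Back-substituting gives 60·54 ≡ 1 (mod 79).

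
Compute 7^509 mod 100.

By repeated squaring mod 100: 7^1≡7, 7^2≡49, 7^4≡1, 7^8≡1, 7^16≡1, 7^32≡1, 7^64≡1, 7^128≡1, 7^256≡1.
509 = 1 + 4 + 8 + 16 + 32 + 64 + 128 + 256, so 7^509 ≡ 7·1·1·1·1·1·1·1 ≡ 7 (mod 100).

7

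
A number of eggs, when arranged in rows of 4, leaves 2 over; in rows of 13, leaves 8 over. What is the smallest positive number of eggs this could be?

34

x ≡ 2 (mod 4) gives x ∈ {2, 6, 10, 14, 18, 22, 26, 30, …}.
The first of these with x mod 13 = 8 is 34.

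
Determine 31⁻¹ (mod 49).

19

31·19 = 589 = 12·49 + 1, so 31⁻¹ ≡ 19 (mod 49).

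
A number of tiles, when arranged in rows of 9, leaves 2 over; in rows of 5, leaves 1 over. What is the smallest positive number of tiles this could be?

11

x ≡ 1 (mod 5) gives x ∈ {1, 6, 11}.
The first of these with x mod 9 = 2 is 11.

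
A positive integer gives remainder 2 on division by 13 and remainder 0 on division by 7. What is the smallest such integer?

28

Since 7·2 ≡ 1 (mod 13), take x = 0 + 7·((2−0)·2 mod 13) = 0 + 7·4 = 28.
Check: 28 mod 13 = 2, 28 mod 7 = 0.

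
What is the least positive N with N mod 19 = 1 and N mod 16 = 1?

Since 16·6 ≡ 1 (mod 19), take x = 1 + 16·((1−1)·6 mod 19) = 1 + 16·0 = 1.
Check: 1 mod 19 = 1, 1 mod 16 = 1.

1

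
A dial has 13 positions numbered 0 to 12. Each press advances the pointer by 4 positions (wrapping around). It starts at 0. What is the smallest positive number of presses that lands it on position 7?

5

4⁻¹ ≡ 10 (mod 13) because 4·10 = 40 = 3·13 + 1.
Multiplying both sides by 10: x ≡ 10·7 = 70 ≡ 5 (mod 13).
Check: 4·5 = 20 = 1·13 + 7.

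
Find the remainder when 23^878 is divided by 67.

33

Square-and-reduce mod 67: 23^1≡23, 23^2≡60, 23^4≡49, 23^8≡56, 23^16≡54, 23^32≡35, 23^64≡19, 23^128≡26, 23^256≡6, 23^512≡36.
878 = 2 + 4 + 8 + 32 + 64 + 256 + 512, so 23^878 ≡ 60·49·56·35·19·6·36 ≡ 33 (mod 67).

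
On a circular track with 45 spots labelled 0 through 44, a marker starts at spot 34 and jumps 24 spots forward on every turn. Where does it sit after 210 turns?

210·24 = 5040.
5040 mod 45 = 0 (since 112·45 = 5040).
(34 + 0) mod 45 = 34.

34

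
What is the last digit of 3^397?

The units digit of 3^n cycles with period 4: 3, 9, 7, 1, …
397 leaves remainder 1 on division by 4, so 3^397 ends in 3.

3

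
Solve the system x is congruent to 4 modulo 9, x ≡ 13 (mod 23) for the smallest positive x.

x ≡ 4 (mod 9) gives x ∈ {4, 13}.
The first of these with x mod 23 = 13 is 13.

13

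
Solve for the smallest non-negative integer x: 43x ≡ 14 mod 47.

The inverse of 43 mod 47 is 35 (since 43·35 = 1505 ≡ 1).
Multiplying both sides by 35: x ≡ 35·14 = 490 ≡ 20 (mod 47).

20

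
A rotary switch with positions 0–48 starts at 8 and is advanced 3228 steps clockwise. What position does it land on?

2

3228 mod 49 = 43 (since 65·49 = 3185).
(8 + 43) mod 49 = 2.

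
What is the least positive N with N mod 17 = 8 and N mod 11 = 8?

8

x ≡ 8 (mod 11) gives x ∈ {8}.
The first of these with x mod 17 = 8 is 8.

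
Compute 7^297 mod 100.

By repeated squaring mod 100: 7^1≡7, 7^2≡49, 7^4≡1, 7^8≡1, 7^16≡1, 7^32≡1, 7^64≡1, 7^128≡1, 7^256≡1.
Since 297 = 1 + 8 + 32 + 256 in binary, 7^297 ≡ 7·1·1·1 ≡ 7 (mod 100).

7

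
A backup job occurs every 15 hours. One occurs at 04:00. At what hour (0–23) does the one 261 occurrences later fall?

261·15 = 3915.
Dividing 3915 by 24 gives quotient 163 and remainder 3.
(4 + 3) mod 24 = 7.

7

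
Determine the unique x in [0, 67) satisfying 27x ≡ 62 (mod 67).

The inverse of 27 mod 67 is 5 (since 27·5 = 135 ≡ 1).
So x ≡ 5·62 = 310 ≡ 42 (mod 67).
Check: 27·42 = 1134 = 16·67 + 62.

42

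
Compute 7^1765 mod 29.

Successive squares of 7 mod 29: 7^1≡7, 7^2≡20, 7^4≡23, 7^8≡7, 7^16≡20, 7^32≡23, 7^64≡7, 7^128≡20, 7^256≡23, 7^512≡7, 7^1024≡20.
1765 = 1 + 4 + 32 + 64 + 128 + 512 + 1024, so 7^1765 ≡ 7·23·23·7·20·7·20 ≡ 7 (mod 29).

7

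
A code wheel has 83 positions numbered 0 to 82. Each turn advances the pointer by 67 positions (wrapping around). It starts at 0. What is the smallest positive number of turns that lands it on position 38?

The inverse of 67 mod 83 is 57 (since 67·57 = 3819 ≡ 1).
So x ≡ 57·38 = 2166 ≡ 8 (mod 83).

8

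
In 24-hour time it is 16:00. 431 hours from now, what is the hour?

15

431 − 17·24 = 23, so 431 ≡ 23 (mod 24).
(16 + 23) mod 24 = 15.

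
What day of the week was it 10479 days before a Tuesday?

10479 mod 7 = 0 (since 1497·7 = 10479).
Tuesday − 0 days → Tuesday.

Tuesday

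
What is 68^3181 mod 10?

8

The units digit of 68^n cycles with period 4: 8, 4, 2, 6, …
3181 leaves remainder 1 on division by 4, so 68^3181 ends in 8.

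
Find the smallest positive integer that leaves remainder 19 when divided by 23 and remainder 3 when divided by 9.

111

Since 9·18 ≡ 1 (mod 23), take x = 3 + 9·((19−3)·18 mod 23) = 3 + 9·12 = 111.
Check: 111 mod 23 = 19, 111 mod 9 = 3.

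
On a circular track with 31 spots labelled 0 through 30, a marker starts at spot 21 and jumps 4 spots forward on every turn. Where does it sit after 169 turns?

15

169·4 = 676.
676 = 21·31 + 25, so 676 mod 31 = 25.
(21 + 25) mod 31 = 15.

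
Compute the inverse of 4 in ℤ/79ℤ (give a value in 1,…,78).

79 = 19·4 + 3
4 = 1·3 + 1
3 = 3·1 + 0
Back-substituting gives 4·20 ≡ 1 (mod 79).

20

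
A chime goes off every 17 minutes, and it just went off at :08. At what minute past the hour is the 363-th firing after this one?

363·17 = 6171.
6171 = 102·60 + 51, so 6171 mod 60 = 51.
(8 + 51) mod 60 = 59.

59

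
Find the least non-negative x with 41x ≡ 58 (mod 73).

21

The inverse of 41 mod 73 is 57 (since 41·57 = 2337 ≡ 1).
So x ≡ 57·58 = 3306 ≡ 21 (mod 73).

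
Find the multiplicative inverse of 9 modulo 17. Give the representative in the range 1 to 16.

9·2 = 18 = 1·17 + 1, so 9⁻¹ ≡ 2 (mod 17).

2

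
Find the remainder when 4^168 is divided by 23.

Successive squares of 4 mod 23: 4^1≡4, 4^2≡16, 4^4≡3, 4^8≡9, 4^16≡12, 4^32≡6, 4^64≡13, 4^128≡8.
168 = 8 + 32 + 128, so 4^168 ≡ 9·6·8 ≡ 18 (mod 23).

18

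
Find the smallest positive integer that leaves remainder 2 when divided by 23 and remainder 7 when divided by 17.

347

x ≡ 7 (mod 17) gives x ∈ {7, 24, 41, 58, 75, 92, 109, 126, …}.
The first of these with x mod 23 = 2 is 347.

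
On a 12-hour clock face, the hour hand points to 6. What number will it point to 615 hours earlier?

3

615 − 51·12 = 3, so 615 ≡ 3 (mod 12).
6 − 3 → 3 on a 12-hour dial.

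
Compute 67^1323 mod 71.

Square-and-reduce mod 71: 67^1≡67, 67^2≡16, 67^4≡43, 67^8≡3, 67^16≡9, 67^32≡10, 67^64≡29, 67^128≡60, 67^256≡50, 67^512≡15, 67^1024≡12.
Since 1323 = 1 + 2 + 8 + 32 + 256 + 1024 in binary, 67^1323 ≡ 67·16·3·10·50·12 ≡ 46 (mod 71).

46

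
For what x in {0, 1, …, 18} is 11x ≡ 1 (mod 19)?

7

11⁻¹ ≡ 7 (mod 19) because 11·7 = 77 = 4·19 + 1.
Multiplying both sides by 7: x ≡ 7·1 = 7 ≡ 7 (mod 19).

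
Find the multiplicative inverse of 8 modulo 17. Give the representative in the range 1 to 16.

8·15 = 120 = 7·17 + 1, so 8⁻¹ ≡ 15 (mod 17).

15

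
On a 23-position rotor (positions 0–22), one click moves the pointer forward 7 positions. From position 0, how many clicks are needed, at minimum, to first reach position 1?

7·10 = 70 = 3·23 + 1, so 7⁻¹ ≡ 10 (mod 23).

10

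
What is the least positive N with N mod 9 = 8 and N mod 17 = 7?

143

x ≡ 8 (mod 9) gives x ∈ {8, 17, 26, 35, 44, 53, 62, 71, …}.
The first of these with x mod 17 = 7 is 143.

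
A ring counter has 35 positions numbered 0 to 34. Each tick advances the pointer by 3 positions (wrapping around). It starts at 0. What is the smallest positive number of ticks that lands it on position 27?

3⁻¹ ≡ 12 (mod 35) because 3·12 = 36 = 1·35 + 1.
So x ≡ 12·27 = 324 ≡ 9 (mod 35).

9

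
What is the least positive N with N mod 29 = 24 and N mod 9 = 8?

53

Since 9·13 ≡ 1 (mod 29), take x = 8 + 9·((24−8)·13 mod 29) = 8 + 9·5 = 53.
Check: 53 mod 29 = 24, 53 mod 9 = 8.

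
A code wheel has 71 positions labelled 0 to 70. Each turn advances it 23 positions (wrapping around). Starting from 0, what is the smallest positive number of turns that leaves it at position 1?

23·34 = 782 = 11·71 + 1, so 23⁻¹ ≡ 34 (mod 71).

34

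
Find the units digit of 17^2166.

Last digits of 7^n: 7, 9, 3, 1 (period 4).
2166 leaves remainder 2 on division by 4, so 17^2166 ends in 9.

9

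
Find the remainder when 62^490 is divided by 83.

Square-and-reduce mod 83: 62^1≡62, 62^2≡26, 62^4≡12, 62^8≡61, 62^16≡69, 62^32≡30, 62^64≡70, 62^128≡3, 62^256≡9.
Since 490 = 2 + 8 + 32 + 64 + 128 + 256 in binary, 62^490 ≡ 26·61·30·70·3·9 ≡ 16 (mod 83).

16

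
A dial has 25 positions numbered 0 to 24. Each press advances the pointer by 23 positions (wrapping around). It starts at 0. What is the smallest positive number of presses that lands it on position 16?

17

23⁻¹ ≡ 12 (mod 25) because 23·12 = 276 = 11·25 + 1.
Multiplying both sides by 12: x ≡ 12·16 = 192 ≡ 17 (mod 25).
Check: 23·17 = 391 = 15·25 + 16.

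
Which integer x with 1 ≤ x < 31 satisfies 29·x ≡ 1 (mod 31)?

15

31 = 1·29 + 2
29 = 14·2 + 1
2 = 2·1 + 0
Back-substituting gives 29·15 ≡ 1 (mod 31).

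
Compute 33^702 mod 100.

89

Square-and-reduce mod 100: 33^1≡33, 33^2≡89, 33^4≡21, 33^8≡41, 33^16≡81, 33^32≡61, 33^64≡21, 33^128≡41, 33^256≡81, 33^512≡61.
Since 702 = 2 + 4 + 8 + 16 + 32 + 128 + 512 in binary, 33^702 ≡ 89·21·41·81·61·41·61 ≡ 89 (mod 100).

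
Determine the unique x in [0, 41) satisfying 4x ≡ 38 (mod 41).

30

The inverse of 4 mod 41 is 31 (since 4·31 = 124 ≡ 1).
Multiplying both sides by 31: x ≡ 31·38 = 1178 ≡ 30 (mod 41).
Check: 4·30 = 120 = 2·41 + 38.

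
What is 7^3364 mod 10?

1

Last digits of 7^n: 7, 9, 3, 1 (period 4).
3364 mod 4 = 0, so the last digit matches 7^4 = 1.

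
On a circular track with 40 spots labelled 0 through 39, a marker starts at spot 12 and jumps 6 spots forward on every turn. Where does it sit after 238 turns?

238·6 = 1428.
1428 = 35·40 + 28, so 1428 mod 40 = 28.
(12 + 28) mod 40 = 0.

0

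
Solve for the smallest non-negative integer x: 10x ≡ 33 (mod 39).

15

10⁻¹ ≡ 4 (mod 39) because 10·4 = 40 = 1·39 + 1.
So x ≡ 4·33 = 132 ≡ 15 (mod 39).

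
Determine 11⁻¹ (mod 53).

29

11·29 = 319 = 6·53 + 1, so 11⁻¹ ≡ 29 (mod 53).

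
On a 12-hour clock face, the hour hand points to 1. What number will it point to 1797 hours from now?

1797 mod 12 = 9 (since 149·12 = 1788).
1 + 9 → 10 on a 12-hour dial.

10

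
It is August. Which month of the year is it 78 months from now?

78 = 6·12 + 6, so 78 mod 12 = 6.
August + 6 months → February.

February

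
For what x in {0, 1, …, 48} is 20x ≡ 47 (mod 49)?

The inverse of 20 mod 49 is 27 (since 20·27 = 540 ≡ 1).
Multiplying both sides by 27: x ≡ 27·47 = 1269 ≡ 44 (mod 49).

44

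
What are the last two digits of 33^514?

29

By repeated squaring mod 100: 33^1≡33, 33^2≡89, 33^4≡21, 33^8≡41, 33^16≡81, 33^32≡61, 33^64≡21, 33^128≡41, 33^256≡81, 33^512≡61.
514 = 2 + 512, so 33^514 ≡ 89·61 ≡ 29 (mod 100).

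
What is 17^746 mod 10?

Powers of 7 mod 10 repeat with period 4: 7, 9, 3, 1.
746 mod 4 = 2, so the last digit matches 7^2 = 9.

9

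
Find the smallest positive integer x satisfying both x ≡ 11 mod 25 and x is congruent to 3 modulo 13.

x ≡ 3 (mod 13) gives x ∈ {3, 16, 29, 42, 55, 68, 81, 94, …}.
The first of these with x mod 25 = 11 is 211.

211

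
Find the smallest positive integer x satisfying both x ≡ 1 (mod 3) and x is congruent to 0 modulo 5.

10

Since 5·2 ≡ 1 (mod 3), take x = 0 + 5·((1−0)·2 mod 3) = 0 + 5·2 = 10.
Check: 10 mod 3 = 1, 10 mod 5 = 0.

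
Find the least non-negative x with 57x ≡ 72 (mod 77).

58

57⁻¹ ≡ 50 (mod 77) because 57·50 = 2850 = 37·77 + 1.
So x ≡ 50·72 = 3600 ≡ 58 (mod 77).
Check: 57·58 = 3306 = 42·77 + 72.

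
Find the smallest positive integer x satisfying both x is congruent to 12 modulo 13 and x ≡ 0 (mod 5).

Since 5·8 ≡ 1 (mod 13), take x = 0 + 5·((12−0)·8 mod 13) = 0 + 5·5 = 25.
Check: 25 mod 13 = 12, 25 mod 5 = 0.

25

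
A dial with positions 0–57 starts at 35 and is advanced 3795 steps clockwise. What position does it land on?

3795 mod 58 = 25 (since 65·58 = 3770).
(35 + 25) mod 58 = 2.

2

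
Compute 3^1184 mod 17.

1

By repeated squaring mod 17: 3^1≡3, 3^2≡9, 3^4≡13, 3^8≡16, 3^16≡1, 3^32≡1, 3^64≡1, 3^128≡1, 3^256≡1, 3^512≡1, 3^1024≡1.
Since 1184 = 32 + 128 + 1024 in binary, 3^1184 ≡ 1·1·1 ≡ 1 (mod 17).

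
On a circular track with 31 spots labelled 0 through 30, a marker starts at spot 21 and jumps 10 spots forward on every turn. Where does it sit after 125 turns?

125·10 = 1250.
Dividing 1250 by 31 gives quotient 40 and remainder 10.
(21 + 10) mod 31 = 0.

0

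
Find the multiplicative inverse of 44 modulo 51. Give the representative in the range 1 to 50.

29

51 = 1·44 + 7
44 = 6·7 + 2
7 = 3·2 + 1
2 = 2·1 + 0
Back-substituting gives 44·29 ≡ 1 (mod 51).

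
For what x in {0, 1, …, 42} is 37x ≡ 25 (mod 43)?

3

The inverse of 37 mod 43 is 7 (since 37·7 = 259 ≡ 1).
Multiplying both sides by 7: x ≡ 7·25 = 175 ≡ 3 (mod 43).
Check: 37·3 = 111 = 2·43 + 25.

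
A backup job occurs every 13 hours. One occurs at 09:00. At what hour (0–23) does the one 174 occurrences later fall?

15

174·13 = 2262.
2262 − 94·24 = 6, so 2262 ≡ 6 (mod 24).
(9 + 6) mod 24 = 15.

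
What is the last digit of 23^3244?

1

The units digit of 23^n cycles with period 4: 3, 9, 7, 1, …
3244 leaves remainder 0 on division by 4, so 23^3244 ends in 1.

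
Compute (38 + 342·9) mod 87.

71

342·9 = 3078.
3078 mod 87 = 33 (since 35·87 = 3045).
(38 + 33) mod 87 = 71.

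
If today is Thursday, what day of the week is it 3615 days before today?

Monday

3615 mod 7 = 3 (since 516·7 = 3612).
Thursday − 3 days → Monday.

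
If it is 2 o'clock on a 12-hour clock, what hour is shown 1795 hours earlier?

7

1795 − 149·12 = 7, so 1795 ≡ 7 (mod 12).
2 − 7 → 7 on a 12-hour dial.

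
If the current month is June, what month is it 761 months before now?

January

761 = 63·12 + 5, so 761 mod 12 = 5.
June − 5 months → January.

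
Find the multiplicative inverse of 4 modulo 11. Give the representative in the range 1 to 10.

3

4·3 = 12 = 1·11 + 1, so 4⁻¹ ≡ 3 (mod 11).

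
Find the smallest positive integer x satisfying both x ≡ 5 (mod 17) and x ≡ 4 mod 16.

x ≡ 4 (mod 16) gives x ∈ {4, 20, 36, 52, 68, 84, 100, 116, …}.
The first of these with x mod 17 = 5 is 260.

260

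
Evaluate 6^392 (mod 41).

37

Square-and-reduce mod 41: 6^1≡6, 6^2≡36, 6^4≡25, 6^8≡10, 6^16≡18, 6^32≡37, 6^64≡16, 6^128≡10, 6^256≡18.
Since 392 = 8 + 128 + 256 in binary, 6^392 ≡ 10·10·18 ≡ 37 (mod 41).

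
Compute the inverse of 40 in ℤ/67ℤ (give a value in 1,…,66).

40·62 = 2480 = 37·67 + 1, so 40⁻¹ ≡ 62 (mod 67).

62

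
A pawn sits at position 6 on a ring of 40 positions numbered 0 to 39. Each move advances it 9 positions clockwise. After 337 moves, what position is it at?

337·9 = 3033.
3033 mod 40 = 33 (since 75·40 = 3000).
(6 + 33) mod 40 = 39.

39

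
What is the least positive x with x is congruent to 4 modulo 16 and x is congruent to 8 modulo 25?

x ≡ 4 (mod 16) gives x ∈ {4, 20, 36, 52, 68, 84, 100, 116, …}.
The first of these with x mod 25 = 8 is 308.

308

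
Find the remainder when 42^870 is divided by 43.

1

Successive squares of 42 mod 43: 42^1≡42, 42^2≡1, 42^4≡1, 42^8≡1, 42^16≡1, 42^32≡1, 42^64≡1, 42^128≡1, 42^256≡1, 42^512≡1.
870 = 2 + 4 + 32 + 64 + 256 + 512, so 42^870 ≡ 1·1·1·1·1·1 ≡ 1 (mod 43).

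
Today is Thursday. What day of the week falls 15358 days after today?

Thursday

15358 mod 7 = 0 (since 2194·7 = 15358).
Thursday + 0 days → Thursday.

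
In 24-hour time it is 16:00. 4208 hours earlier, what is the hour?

8

4208 mod 24 = 8 (since 175·24 = 4200).
(16 − 8) mod 24 = 8.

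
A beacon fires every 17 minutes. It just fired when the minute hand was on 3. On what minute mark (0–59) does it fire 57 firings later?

57·17 = 969.
969 = 16·60 + 9, so 969 mod 60 = 9.
(3 + 9) mod 60 = 12.

12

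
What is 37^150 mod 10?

Last digits of 7^n: 7, 9, 3, 1 (period 4).
150 leaves remainder 2 on division by 4, so 37^150 ends in 9.

9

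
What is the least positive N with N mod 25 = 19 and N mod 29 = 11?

69

x ≡ 19 (mod 25) gives x ∈ {19, 44, 69}.
The first of these with x mod 29 = 11 is 69.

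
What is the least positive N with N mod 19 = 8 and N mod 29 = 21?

x ≡ 8 (mod 19) gives x ∈ {8, 27, 46, 65, 84, 103, 122, 141, …}.
The first of these with x mod 29 = 21 is 369.

369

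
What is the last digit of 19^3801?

9

Powers of 9 mod 10 repeat with period 2: 9, 1.
3801 leaves remainder 1 on division by 2, so 19^3801 ends in 9.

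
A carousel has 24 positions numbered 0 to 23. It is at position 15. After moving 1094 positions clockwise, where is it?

5

Dividing 1094 by 24 gives quotient 45 and remainder 14.
(15 + 14) mod 24 = 5.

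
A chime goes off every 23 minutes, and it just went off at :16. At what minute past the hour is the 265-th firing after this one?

265·23 = 6095.
6095 mod 60 = 35 (since 101·60 = 6060).
(16 + 35) mod 60 = 51.

51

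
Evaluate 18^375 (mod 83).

14

Successive squares of 18 mod 83: 18^1≡18, 18^2≡75, 18^4≡64, 18^8≡29, 18^16≡11, 18^32≡38, 18^64≡33, 18^128≡10, 18^256≡17.
Since 375 = 1 + 2 + 4 + 16 + 32 + 64 + 256 in binary, 18^375 ≡ 18·75·64·11·38·33·17 ≡ 14 (mod 83).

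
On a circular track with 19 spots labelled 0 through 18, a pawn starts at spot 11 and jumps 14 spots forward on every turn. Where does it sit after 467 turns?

13

467·14 = 6538.
6538 mod 19 = 2 (since 344·19 = 6536).
(11 + 2) mod 19 = 13.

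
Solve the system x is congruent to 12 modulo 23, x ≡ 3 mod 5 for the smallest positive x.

x ≡ 3 (mod 5) gives x ∈ {3, 8, 13, 18, 23, 28, 33, 38, …}.
The first of these with x mod 23 = 12 is 58.

58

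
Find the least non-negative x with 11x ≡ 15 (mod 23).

11⁻¹ ≡ 21 (mod 23) because 11·21 = 231 = 10·23 + 1.
So x ≡ 21·15 = 315 ≡ 16 (mod 23).

16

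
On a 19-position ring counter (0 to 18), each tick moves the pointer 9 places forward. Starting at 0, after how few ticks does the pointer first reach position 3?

13

The inverse of 9 mod 19 is 17 (since 9·17 = 153 ≡ 1).
So x ≡ 17·3 = 51 ≡ 13 (mod 19).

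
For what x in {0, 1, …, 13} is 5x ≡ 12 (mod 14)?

8

The inverse of 5 mod 14 is 3 (since 5·3 = 15 ≡ 1).
Multiplying both sides by 3: x ≡ 3·12 = 36 ≡ 8 (mod 14).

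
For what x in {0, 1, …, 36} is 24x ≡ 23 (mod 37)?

21

The inverse of 24 mod 37 is 17 (since 24·17 = 408 ≡ 1).
So x ≡ 17·23 = 391 ≡ 21 (mod 37).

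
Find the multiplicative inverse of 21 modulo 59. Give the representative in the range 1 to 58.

59 = 2·21 + 17
21 = 1·17 + 4
17 = 4·4 + 1
4 = 4·1 + 0
Back-substituting gives 21·45 ≡ 1 (mod 59).

45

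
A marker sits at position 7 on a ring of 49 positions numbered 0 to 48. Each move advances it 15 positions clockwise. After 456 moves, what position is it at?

456·15 = 6840.
Dividing 6840 by 49 gives quotient 139 and remainder 29.
(7 + 29) mod 49 = 36.

36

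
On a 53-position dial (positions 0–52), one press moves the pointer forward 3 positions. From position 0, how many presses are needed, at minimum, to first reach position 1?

53 = 17·3 + 2
3 = 1·2 + 1
2 = 2·1 + 0
Back-substituting gives 3·18 ≡ 1 (mod 53).

18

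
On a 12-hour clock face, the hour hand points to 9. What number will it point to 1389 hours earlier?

12

1389 − 115·12 = 9, so 1389 ≡ 9 (mod 12).
9 − 9 → 12 on a 12-hour dial.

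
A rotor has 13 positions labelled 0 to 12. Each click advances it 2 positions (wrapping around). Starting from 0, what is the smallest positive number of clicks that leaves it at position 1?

7

2·7 = 14 = 1·13 + 1, so 2⁻¹ ≡ 7 (mod 13).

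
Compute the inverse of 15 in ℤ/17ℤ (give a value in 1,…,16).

8

15·8 = 120 = 7·17 + 1, so 15⁻¹ ≡ 8 (mod 17).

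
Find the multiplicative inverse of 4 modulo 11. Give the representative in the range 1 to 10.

3

11 = 2·4 + 3
4 = 1·3 + 1
3 = 3·1 + 0
Back-substituting gives 4·3 ≡ 1 (mod 11).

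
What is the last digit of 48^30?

The units digit of 48^n cycles with period 4: 8, 4, 2, 6, …
30 leaves remainder 2 on division by 4, so 48^30 ends in 4.

4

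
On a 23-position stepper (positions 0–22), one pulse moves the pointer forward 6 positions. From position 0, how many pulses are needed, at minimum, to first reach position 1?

6·4 = 24 = 1·23 + 1, so 6⁻¹ ≡ 4 (mod 23).

4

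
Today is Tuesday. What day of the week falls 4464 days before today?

Thursday

4464 mod 7 = 5 (since 637·7 = 4459).
Tuesday − 5 days → Thursday.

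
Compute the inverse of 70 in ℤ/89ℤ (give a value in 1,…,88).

70·14 = 980 = 11·89 + 1, so 70⁻¹ ≡ 14 (mod 89).

14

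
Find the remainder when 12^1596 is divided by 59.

12

Square-and-reduce mod 59: 12^1≡12, 12^2≡26, 12^4≡27, 12^8≡21, 12^16≡28, 12^32≡17, 12^64≡53, 12^128≡36, 12^256≡57, 12^512≡4, 12^1024≡16.
Since 1596 = 4 + 8 + 16 + 32 + 512 + 1024 in binary, 12^1596 ≡ 27·21·28·17·4·16 ≡ 12 (mod 59).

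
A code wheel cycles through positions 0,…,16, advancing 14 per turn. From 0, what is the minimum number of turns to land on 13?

The inverse of 14 mod 17 is 11 (since 14·11 = 154 ≡ 1).
So x ≡ 11·13 = 143 ≡ 7 (mod 17).

7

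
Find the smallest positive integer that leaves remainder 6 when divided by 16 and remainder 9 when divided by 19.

294

x ≡ 6 (mod 16) gives x ∈ {6, 22, 38, 54, 70, 86, 102, 118, …}.
The first of these with x mod 19 = 9 is 294.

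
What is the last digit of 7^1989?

7

Powers of 7 mod 10 repeat with period 4: 7, 9, 3, 1.
1989 leaves remainder 1 on division by 4, so 7^1989 ends in 7.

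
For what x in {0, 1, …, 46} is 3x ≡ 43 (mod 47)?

30

The inverse of 3 mod 47 is 16 (since 3·16 = 48 ≡ 1).
Multiplying both sides by 16: x ≡ 16·43 = 688 ≡ 30 (mod 47).
Check: 3·30 = 90 = 1·47 + 43.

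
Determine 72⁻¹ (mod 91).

72·67 = 4824 = 53·91 + 1, so 72⁻¹ ≡ 67 (mod 91).

67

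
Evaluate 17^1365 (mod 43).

1

By repeated squaring mod 43: 17^1≡17, 17^2≡31, 17^4≡15, 17^8≡10, 17^16≡14, 17^32≡24, 17^64≡17, 17^128≡31, 17^256≡15, 17^512≡10, 17^1024≡14.
1365 = 1 + 4 + 16 + 64 + 256 + 1024, so 17^1365 ≡ 17·15·14·17·15·14 ≡ 1 (mod 43).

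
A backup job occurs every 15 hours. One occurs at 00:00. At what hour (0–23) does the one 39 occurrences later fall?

39·15 = 585.
585 mod 24 = 9 (since 24·24 = 576).
(0 + 9) mod 24 = 9.

9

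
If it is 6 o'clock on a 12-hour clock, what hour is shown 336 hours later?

336 − 28·12 = 0, so 336 ≡ 0 (mod 12).
6 + 0 → 6 on a 12-hour dial.

6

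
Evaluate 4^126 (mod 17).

16

Square-and-reduce mod 17: 4^1≡4, 4^2≡16, 4^4≡1, 4^8≡1, 4^16≡1, 4^32≡1, 4^64≡1.
Since 126 = 2 + 4 + 8 + 16 + 32 + 64 in binary, 4^126 ≡ 16·1·1·1·1·1 ≡ 16 (mod 17).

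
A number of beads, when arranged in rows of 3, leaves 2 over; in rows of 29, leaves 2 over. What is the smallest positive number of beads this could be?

2

Since 29·2 ≡ 1 (mod 3), take x = 2 + 29·((2−2)·2 mod 3) = 2 + 29·0 = 2.
Check: 2 mod 3 = 2, 2 mod 29 = 2.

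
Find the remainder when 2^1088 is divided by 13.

9

Square-and-reduce mod 13: 2^1≡2, 2^2≡4, 2^4≡3, 2^8≡9, 2^16≡3, 2^32≡9, 2^64≡3, 2^128≡9, 2^256≡3, 2^512≡9, 2^1024≡3.
1088 = 64 + 1024, so 2^1088 ≡ 3·3 ≡ 9 (mod 13).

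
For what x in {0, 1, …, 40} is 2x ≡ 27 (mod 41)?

34

2⁻¹ ≡ 21 (mod 41) because 2·21 = 42 = 1·41 + 1.
So x ≡ 21·27 = 567 ≡ 34 (mod 41).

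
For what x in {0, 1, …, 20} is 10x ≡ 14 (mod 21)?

10⁻¹ ≡ 19 (mod 21) because 10·19 = 190 = 9·21 + 1.
So x ≡ 19·14 = 266 ≡ 14 (mod 21).
Check: 10·14 = 140 = 6·21 + 14.

14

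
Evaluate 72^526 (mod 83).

By repeated squaring mod 83: 72^1≡72, 72^2≡38, 72^4≡33, 72^8≡10, 72^16≡17, 72^32≡40, 72^64≡23, 72^128≡31, 72^256≡48, 72^512≡63.
526 = 2 + 4 + 8 + 512, so 72^526 ≡ 38·33·10·63 ≡ 26 (mod 83).

26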